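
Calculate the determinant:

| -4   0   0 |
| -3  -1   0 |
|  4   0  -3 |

-12

The matrix is lower triangular, so the determinant is the product of the diagonal entries:
det = (-4) · (-1) · (-3) = -12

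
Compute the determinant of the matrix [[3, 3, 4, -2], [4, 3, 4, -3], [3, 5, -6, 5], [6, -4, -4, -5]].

Expand along row 1:
  + (3) · M_11   where M_11 = det([3 4 -3; 5 -6 5; -4 -4 -5]) = 302
  − (3) · M_12   where M_12 = det([4 4 -3; 3 -6 5; 6 -4 -5]) = 308
  + (4) · M_13   where M_13 = det([4 3 -3; 3 5 5; 6 -4 -5]) = 241
  − (-2) · M_14   where M_14 = det([4 3 4; 3 5 -6; 6 -4 -4]) = -416
det = (+1)·(3)·(302) + (-1)·(3)·(308) + (+1)·(4)·(241) + (-1)·(-2)·(-416) = 114

114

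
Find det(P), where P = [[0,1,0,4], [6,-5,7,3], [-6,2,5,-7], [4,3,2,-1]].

The determinant is 1912.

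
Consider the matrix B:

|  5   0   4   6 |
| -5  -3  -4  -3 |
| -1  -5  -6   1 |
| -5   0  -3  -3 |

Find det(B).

Expand along column 2 (it has 2 zeros):
  + (-3) · M_22   where M_22 = det([5 4 6; -1 -6 1; -5 -3 -3]) = -89
  − (-5) · M_32   where M_32 = det([5 4 6; -5 -4 -3; -5 -3 -3]) = -15
det = (+1)·(-3)·(-89) + (-1)·(-5)·(-15) = 192

192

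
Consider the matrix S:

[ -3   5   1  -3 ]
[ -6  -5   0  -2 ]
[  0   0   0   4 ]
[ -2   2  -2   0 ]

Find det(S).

|S| = 448

Expand along row 3 (it has 3 zeros):
  − (4) · M_34   where M_34 = det([-3 5 1; -6 -5 0; -2 2 -2]) = -112
det = (-1)·(4)·(-112) = 448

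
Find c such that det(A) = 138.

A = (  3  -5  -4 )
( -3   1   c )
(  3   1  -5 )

c = -3

Expanding along the row containing c, det(A) is linear in c: det(A) = (-18)·c + (84).
Set (-18)·c + (84) = 138  ⇒  (-18)·c = 54  ⇒  c = -3.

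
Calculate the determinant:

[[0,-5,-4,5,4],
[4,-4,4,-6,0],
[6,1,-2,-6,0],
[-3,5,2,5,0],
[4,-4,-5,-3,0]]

Expand along column 5 (it has 4 zeros):
  + (4) · M_15   where M_15 = det([4 -4 4 -6; 6 1 -2 -6; -3 5 2 5; 4 -4 -5 -3]) = 522
det = (+1)·(4)·(522) = 2088

The determinant is 2088.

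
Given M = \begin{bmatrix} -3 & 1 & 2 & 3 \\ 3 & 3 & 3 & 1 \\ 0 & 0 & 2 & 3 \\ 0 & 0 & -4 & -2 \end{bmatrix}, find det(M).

-96

M is block upper-triangular with a 2×2 block and a 2×2 block on the diagonal, so its determinant equals the product of the determinants of the diagonal blocks.
det of the 2×2 block = -12
det of the 2×2 block = 8
det = (-12)·(8) = -96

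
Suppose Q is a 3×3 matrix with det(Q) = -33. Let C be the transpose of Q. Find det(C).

det(Qᵀ) = det(Q).
det(C) = (1)·(-33) = -33

-33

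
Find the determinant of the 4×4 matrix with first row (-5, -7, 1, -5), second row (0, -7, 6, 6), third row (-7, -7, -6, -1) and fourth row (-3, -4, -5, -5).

1916

Expand along row 2 (it has 1 zero):
  + (-7) · M_22   where M_22 = det([-5 1 -5; -7 -6 -1; -3 -5 -5]) = -242
  − (6) · M_23   where M_23 = det([-5 -7 -5; -7 -7 -1; -3 -4 -5]) = 34
  + (6) · M_24   where M_24 = det([-5 -7 1; -7 -7 -6; -3 -4 -5]) = 71
det = (+1)·(-7)·(-242) + (-1)·(6)·(34) + (+1)·(6)·(71) = 1916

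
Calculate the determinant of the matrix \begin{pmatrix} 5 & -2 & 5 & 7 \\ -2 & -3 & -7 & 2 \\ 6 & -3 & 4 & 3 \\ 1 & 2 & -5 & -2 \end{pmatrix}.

1063

Expand along row 1:
  + (5) · M_11   where M_11 = det([-3 -7 2; -3 4 3; 2 -5 -2]) = -7
  − (-2) · M_12   where M_12 = det([-2 -7 2; 6 4 3; 1 -5 -2]) = -187
  + (5) · M_13   where M_13 = det([-2 -3 2; 6 -3 3; 1 2 -2]) = -15
  − (7) · M_14   where M_14 = det([-2 -3 -7; 6 -3 4; 1 2 -5]) = -221
det = (+1)·(5)·(-7) + (-1)·(-2)·(-187) + (+1)·(5)·(-15) + (-1)·(7)·(-221) = 1063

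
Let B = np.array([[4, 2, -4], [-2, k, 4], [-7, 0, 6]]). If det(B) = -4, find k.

-7

Expanding along the column containing k, det(B) is linear in k: det(B) = (-4)·k + (-32).
Set (-4)·k + (-32) = -4  ⇒  (-4)·k = 28  ⇒  k = -7.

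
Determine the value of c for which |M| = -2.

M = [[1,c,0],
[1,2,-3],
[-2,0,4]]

c = -5

Expanding along the row containing c, det(M) is linear in c: det(M) = (2)·c + (8).
Set (2)·c + (8) = -2  ⇒  (2)·c = -10  ⇒  c = -5.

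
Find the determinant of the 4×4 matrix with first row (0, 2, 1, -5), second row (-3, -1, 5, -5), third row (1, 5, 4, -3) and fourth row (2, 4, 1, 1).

Expand along row 1 (it has 1 zero):
  − (2) · M_12   where M_12 = det([-3 5 -5; 1 4 -3; 2 1 1]) = -21
  + (1) · M_13   where M_13 = det([-3 -1 -5; 1 5 -3; 2 4 1]) = -14
  − (-5) · M_14   where M_14 = det([-3 -1 5; 1 5 4; 2 4 1]) = -4
det = (-1)·(2)·(-21) + (+1)·(1)·(-14) + (-1)·(-5)·(-4) = 8

The determinant is 8.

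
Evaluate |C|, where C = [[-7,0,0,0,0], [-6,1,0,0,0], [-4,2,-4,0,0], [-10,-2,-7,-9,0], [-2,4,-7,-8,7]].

C is lower triangular, so det(C) is the product of the diagonal entries:
det = (-7) · (1) · (-4) · (-9) · (7) = -1764

|C| = -1764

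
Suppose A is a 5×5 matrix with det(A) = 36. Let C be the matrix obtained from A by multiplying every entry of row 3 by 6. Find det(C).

Scaling one row by 6 multiplies the determinant by 6.
det(C) = (6)·(36) = 216

|C| = 216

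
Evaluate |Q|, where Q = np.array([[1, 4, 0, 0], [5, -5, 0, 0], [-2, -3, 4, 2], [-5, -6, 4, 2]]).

Q is block lower-triangular with a 2×2 block and a 2×2 block on the diagonal, so its determinant equals the product of the determinants of the diagonal blocks.
det of the 2×2 block = -25
det of the 2×2 block = 0
det = (-25)·(0) = 0

|Q| = 0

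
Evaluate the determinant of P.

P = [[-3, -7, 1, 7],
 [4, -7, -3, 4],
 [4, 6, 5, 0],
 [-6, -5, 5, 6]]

-888

Expand along row 3 (it has 1 zero):
  + (4) · M_31   where M_31 = det([-7 1 7; -7 -3 4; -5 5 6]) = -62
  − (6) · M_32   where M_32 = det([-3 1 7; 4 -3 4; -6 5 6]) = 80
  + (5) · M_33   where M_33 = det([-3 -7 7; 4 -7 4; -6 -5 6]) = -32
det = (+1)·(4)·(-62) + (-1)·(6)·(80) + (+1)·(5)·(-32) = -888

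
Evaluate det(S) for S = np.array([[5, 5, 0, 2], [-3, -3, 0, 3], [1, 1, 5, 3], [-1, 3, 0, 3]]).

Expand along column 3 (it has 3 zeros):
  + (5) · M_33   where M_33 = det([5 5 2; -3 -3 3; -1 3 3]) = -84
det = (+1)·(5)·(-84) = -420

|S| = -420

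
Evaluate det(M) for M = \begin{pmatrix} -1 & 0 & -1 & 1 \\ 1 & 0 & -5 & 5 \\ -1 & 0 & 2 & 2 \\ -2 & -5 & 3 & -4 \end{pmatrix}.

|M| = -120

Expand along column 2 (it has 3 zeros):
  + (-5) · M_42   where M_42 = det([-1 -1 1; 1 -5 5; -1 2 2]) = 24
det = (+1)·(-5)·(24) = -120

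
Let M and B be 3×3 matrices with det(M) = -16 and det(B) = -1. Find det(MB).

det(MB) = det(M)·det(B) = (-16)·(-1) = 16

|MB| = 16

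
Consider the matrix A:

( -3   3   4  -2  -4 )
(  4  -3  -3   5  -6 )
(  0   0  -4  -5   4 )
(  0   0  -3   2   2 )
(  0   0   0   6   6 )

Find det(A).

486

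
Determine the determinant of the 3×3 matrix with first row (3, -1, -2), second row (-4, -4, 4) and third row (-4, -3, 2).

28

Expand along column 1:
  + 3 · |-4 4; -3 2| = 3·(-8 − (-12)) = 12
  − (-4) · |-1 -2; -3 2| = −(-4)·(-2 − 6) = -32
  + (-4) · |-1 -2; -4 4| = (-4)·(-4 − 8) = 48
Sum: (12) + (-32) + (48) = 28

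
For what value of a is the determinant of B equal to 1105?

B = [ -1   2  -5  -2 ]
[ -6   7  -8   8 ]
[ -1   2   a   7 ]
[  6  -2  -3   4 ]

5

Expanding along the row containing a, det(B) is linear in a: det(B) = (160)·a + (305).
Set (160)·a + (305) = 1105  ⇒  (160)·a = 800  ⇒  a = 5.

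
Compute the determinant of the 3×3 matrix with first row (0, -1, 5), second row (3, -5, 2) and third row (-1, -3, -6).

Expand along row 1:
  − (-1) · |3 2; -1 -6| = −(-1)·(-18 − (-2)) = -16
  + 5 · |3 -5; -1 -3| = 5·(-9 − 5) = -70
Sum: (-16) + (-70) = -86

-86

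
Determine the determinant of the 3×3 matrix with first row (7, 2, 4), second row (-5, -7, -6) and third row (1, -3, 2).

-128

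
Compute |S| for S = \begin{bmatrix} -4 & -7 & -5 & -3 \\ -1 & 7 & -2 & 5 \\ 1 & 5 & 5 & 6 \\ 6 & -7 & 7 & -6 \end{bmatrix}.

-359

Expand along row 1:
  + (-4) · M_11   where M_11 = det([7 -2 5; 5 5 6; -7 7 -6]) = -130
  − (-7) · M_12   where M_12 = det([-1 -2 5; 1 5 6; 6 7 -6]) = -127
  + (-5) · M_13   where M_13 = det([-1 7 5; 1 5 6; 6 -7 -6]) = 97
  − (-3) · M_14   where M_14 = det([-1 7 -2; 1 5 5; 6 -7 7]) = 165
det = (+1)·(-4)·(-130) + (-1)·(-7)·(-127) + (+1)·(-5)·(97) + (-1)·(-3)·(165) = -359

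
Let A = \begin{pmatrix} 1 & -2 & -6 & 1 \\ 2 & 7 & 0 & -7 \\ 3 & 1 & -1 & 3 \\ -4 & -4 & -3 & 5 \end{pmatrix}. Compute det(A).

792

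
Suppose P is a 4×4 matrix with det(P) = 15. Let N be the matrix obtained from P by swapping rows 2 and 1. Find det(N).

Swapping two rows multiplies the determinant by −1.
det(N) = (-1)·(15) = -15

-15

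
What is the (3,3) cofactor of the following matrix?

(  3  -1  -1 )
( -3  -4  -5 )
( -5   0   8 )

Delete row 3 and column 3; the remaining 2×2 submatrix is [3 -1; -3 -4].
Its determinant is 3·(-4) − (-1)·(-3) = -15.
The cofactor carries sign (−1)^(3+3) = +1, so C_{3,3} = +(-15) = -15.

-15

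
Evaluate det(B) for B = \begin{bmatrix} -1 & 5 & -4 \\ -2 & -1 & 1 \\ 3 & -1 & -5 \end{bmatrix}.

Expand along column 1:
  + (-1) · |-1 1; -1 -5| = (-1)·(5 − (-1)) = -6
  − (-2) · |5 -4; -1 -5| = −(-2)·(-25 − 4) = -58
  + 3 · |5 -4; -1 1| = 3·(5 − 4) = 3
Sum: (-6) + (-58) + (3) = -61

-61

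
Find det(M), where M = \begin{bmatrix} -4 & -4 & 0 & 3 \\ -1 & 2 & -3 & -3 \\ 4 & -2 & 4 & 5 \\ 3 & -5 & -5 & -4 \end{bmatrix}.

Expand along row 1 (it has 1 zero):
  + (-4) · M_11   where M_11 = det([2 -3 -3; -2 4 5; -5 -5 -4]) = 27
  − (-4) · M_12   where M_12 = det([-1 -3 -3; 4 4 5; 3 -5 -4]) = -6
  − (3) · M_14   where M_14 = det([-1 2 -3; 4 -2 4; 3 -5 -5]) = 76
det = (+1)·(-4)·(27) + (-1)·(-4)·(-6) + (-1)·(3)·(76) = -360

-360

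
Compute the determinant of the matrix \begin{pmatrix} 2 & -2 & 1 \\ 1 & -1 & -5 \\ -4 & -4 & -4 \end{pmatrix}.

Expand along column 1:
  + 2 · |-1 -5; -4 -4| = 2·(4 − 20) = -32
  − 1 · |-2 1; -4 -4| = −1·(8 − (-4)) = -12
  + (-4) · |-2 1; -1 -5| = (-4)·(10 − (-1)) = -44
Sum: (-32) + (-12) + (-44) = -88

-88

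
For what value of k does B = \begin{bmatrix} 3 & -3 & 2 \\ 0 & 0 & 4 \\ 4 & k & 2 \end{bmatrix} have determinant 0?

Expanding along the row containing k, det(B) is linear in k: det(B) = (-12)·k + (-48).
Set (-12)·k + (-48) = 0  ⇒  (-12)·k = 48  ⇒  k = -4.

-4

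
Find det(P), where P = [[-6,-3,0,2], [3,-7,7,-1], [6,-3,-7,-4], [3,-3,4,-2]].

639

Expand along row 1 (it has 1 zero):
  + (-6) · M_11   where M_11 = det([-7 7 -1; -3 -7 -4; -3 4 -2]) = -135
  − (-3) · M_12   where M_12 = det([3 7 -1; 6 -7 -4; 3 4 -2]) = 45
  − (2) · M_14   where M_14 = det([3 -7 7; 6 -3 -7; 3 -3 4]) = 153
det = (+1)·(-6)·(-135) + (-1)·(-3)·(45) + (-1)·(2)·(153) = 639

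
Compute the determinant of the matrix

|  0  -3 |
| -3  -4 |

-9

det = 0·(-4) − (-3)·(-3) = 0 − 9 = -9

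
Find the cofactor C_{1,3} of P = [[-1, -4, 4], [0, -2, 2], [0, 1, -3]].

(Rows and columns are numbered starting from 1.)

Delete row 1 and column 3; the remaining 2×2 submatrix is [0 -2; 0 1].
Its determinant is 0·1 − (-2)·0 = 0.
The cofactor carries sign (−1)^(1+3) = +1, so C_{1,3} = +(0) = 0.

0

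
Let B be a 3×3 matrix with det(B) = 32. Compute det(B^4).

The determinant is 1048576.

det(B^4) = (det B)^4 = (32)^4 = 1048576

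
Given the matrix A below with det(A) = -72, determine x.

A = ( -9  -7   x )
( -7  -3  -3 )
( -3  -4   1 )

Expanding along the row containing x, det(A) is linear in x: det(A) = (19)·x + (23).
Set (19)·x + (23) = -72  ⇒  (19)·x = -95  ⇒  x = -5.

-5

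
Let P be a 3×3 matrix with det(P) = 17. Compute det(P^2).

The determinant is 289.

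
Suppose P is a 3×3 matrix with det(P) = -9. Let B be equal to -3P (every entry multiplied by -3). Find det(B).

The determinant is 243.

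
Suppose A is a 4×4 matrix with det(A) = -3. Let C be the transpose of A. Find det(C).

det(Aᵀ) = det(A).
det(C) = (1)·(-3) = -3

-3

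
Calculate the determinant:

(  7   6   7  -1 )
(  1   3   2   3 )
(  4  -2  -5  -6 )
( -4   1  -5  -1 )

Expand along row 1:
  + (7) · M_11   where M_11 = det([3 2 3; -2 -5 -6; 1 -5 -1]) = -46
  − (6) · M_12   where M_12 = det([1 2 3; 4 -5 -6; -4 -5 -1]) = -89
  + (7) · M_13   where M_13 = det([1 3 3; 4 -2 -6; -4 1 -1]) = 80
  − (-1) · M_14   where M_14 = det([1 3 2; 4 -2 -5; -4 1 -5]) = 127
det = (+1)·(7)·(-46) + (-1)·(6)·(-89) + (+1)·(7)·(80) + (-1)·(-1)·(127) = 899

899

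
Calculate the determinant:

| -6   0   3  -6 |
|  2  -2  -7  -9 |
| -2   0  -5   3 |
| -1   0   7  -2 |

The determinant is -318.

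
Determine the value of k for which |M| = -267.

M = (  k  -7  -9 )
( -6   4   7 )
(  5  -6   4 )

k = 5

Expanding along the row containing k, det(M) is linear in k: det(M) = (58)·k + (-557).
Set (58)·k + (-557) = -267  ⇒  (58)·k = 290  ⇒  k = 5.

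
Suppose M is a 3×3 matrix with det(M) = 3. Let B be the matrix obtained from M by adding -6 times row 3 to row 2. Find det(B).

The determinant is 3.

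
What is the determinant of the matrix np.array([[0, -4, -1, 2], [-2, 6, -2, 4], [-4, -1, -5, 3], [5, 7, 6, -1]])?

Expand along row 1 (it has 1 zero):
  − (-4) · M_12   where M_12 = det([-2 -2 4; -4 -5 3; 5 6 -1]) = 8
  + (-1) · M_13   where M_13 = det([-2 6 4; -4 -1 3; 5 7 -1]) = 14
  − (2) · M_14   where M_14 = det([-2 6 -2; -4 -1 -5; 5 7 6]) = -18
det = (-1)·(-4)·(8) + (+1)·(-1)·(14) + (-1)·(2)·(-18) = 54

54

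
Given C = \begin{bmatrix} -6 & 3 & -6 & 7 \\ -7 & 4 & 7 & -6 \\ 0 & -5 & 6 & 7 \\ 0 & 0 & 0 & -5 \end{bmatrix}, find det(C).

2190

Expand along row 4 (it has 3 zeros):
  + (-5) · M_44   where M_44 = det([-6 3 -6; -7 4 7; 0 -5 6]) = -438
det = (+1)·(-5)·(-438) = 2190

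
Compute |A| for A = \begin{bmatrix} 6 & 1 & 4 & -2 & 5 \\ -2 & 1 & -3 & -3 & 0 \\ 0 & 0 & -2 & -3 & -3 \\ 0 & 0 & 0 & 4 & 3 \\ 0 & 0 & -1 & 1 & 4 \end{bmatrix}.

det(A) = -232

A is block upper-triangular with a 2×2 block and a 3×3 block on the diagonal, so its determinant equals the product of the determinants of the diagonal blocks.
det of the 2×2 block = 8
det of the 3×3 block = -29
det = (8)·(-29) = -232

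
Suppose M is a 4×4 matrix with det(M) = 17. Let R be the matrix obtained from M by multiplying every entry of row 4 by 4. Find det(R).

Scaling one row by 4 multiplies the determinant by 4.
det(R) = (4)·(17) = 68

|R| = 68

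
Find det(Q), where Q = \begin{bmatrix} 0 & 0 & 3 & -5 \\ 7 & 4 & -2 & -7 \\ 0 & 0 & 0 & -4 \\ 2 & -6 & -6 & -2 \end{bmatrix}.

Expand along row 3 (it has 3 zeros):
  − (-4) · M_34   where M_34 = det([0 0 3; 7 4 -2; 2 -6 -6]) = -150
det = (-1)·(-4)·(-150) = -600

det(Q) = -600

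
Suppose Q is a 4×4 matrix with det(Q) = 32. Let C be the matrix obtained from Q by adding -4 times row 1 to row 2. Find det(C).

The determinant is 32.

Adding a multiple of one row to another leaves the determinant unchanged.
det(C) = (1)·(32) = 32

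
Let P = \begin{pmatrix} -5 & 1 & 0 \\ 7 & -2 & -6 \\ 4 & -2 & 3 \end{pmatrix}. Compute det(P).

The determinant is 45.

Expand along column 3:
  − (-6) · |-5 1; 4 -2| = −(-6)·(10 − 4) = 36
  + 3 · |-5 1; 7 -2| = 3·(10 − 7) = 9
Sum: (36) + (9) = 45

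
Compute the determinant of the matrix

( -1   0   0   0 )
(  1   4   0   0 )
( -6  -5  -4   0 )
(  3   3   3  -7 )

The determinant is -112.

The matrix is lower triangular, so the determinant is the product of the diagonal entries:
det = (-1) · (4) · (-4) · (-7) = -112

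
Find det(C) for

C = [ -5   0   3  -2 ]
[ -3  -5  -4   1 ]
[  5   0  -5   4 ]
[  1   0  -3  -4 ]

340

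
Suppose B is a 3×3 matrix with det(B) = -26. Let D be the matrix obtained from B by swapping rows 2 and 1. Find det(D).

26

Swapping two rows multiplies the determinant by −1.
det(D) = (-1)·(-26) = 26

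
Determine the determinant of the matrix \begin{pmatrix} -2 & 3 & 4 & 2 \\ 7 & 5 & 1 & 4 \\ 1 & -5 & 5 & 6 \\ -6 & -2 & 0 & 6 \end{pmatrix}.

-2912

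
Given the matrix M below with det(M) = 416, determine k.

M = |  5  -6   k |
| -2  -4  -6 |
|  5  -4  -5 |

k = 7

Expanding along the row containing k, det(M) is linear in k: det(M) = (28)·k + (220).
Set (28)·k + (220) = 416  ⇒  (28)·k = 196  ⇒  k = 7.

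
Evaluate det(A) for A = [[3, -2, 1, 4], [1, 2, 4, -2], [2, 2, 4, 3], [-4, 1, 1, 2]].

Expand along row 1:
  + (3) · M_11   where M_11 = det([2 4 -2; 2 4 3; 1 1 2]) = 10
  − (-2) · M_12   where M_12 = det([1 4 -2; 2 4 3; -4 1 2]) = -95
  + (1) · M_13   where M_13 = det([1 2 -2; 2 2 3; -4 1 2]) = -51
  − (4) · M_14   where M_14 = det([1 2 4; 2 2 4; -4 1 1]) = 2
det = (+1)·(3)·(10) + (-1)·(-2)·(-95) + (+1)·(1)·(-51) + (-1)·(4)·(2) = -219

|A| = -219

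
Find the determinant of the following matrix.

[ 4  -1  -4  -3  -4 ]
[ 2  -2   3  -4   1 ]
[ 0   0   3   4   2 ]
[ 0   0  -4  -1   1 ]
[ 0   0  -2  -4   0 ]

The determinant is -192.

The matrix is block upper-triangular with a 2×2 block and a 3×3 block on the diagonal, so its determinant equals the product of the determinants of the diagonal blocks.
det of the 2×2 block = -6
det of the 3×3 block = 32
det = (-6)·(32) = -192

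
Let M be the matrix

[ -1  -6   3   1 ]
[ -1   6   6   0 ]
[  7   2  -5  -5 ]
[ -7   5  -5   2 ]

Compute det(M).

|M| = 942

Expand along row 2 (it has 1 zero):
  − (-1) · M_21   where M_21 = det([-6 3 1; 2 -5 -5; 5 -5 2]) = 138
  + (6) · M_22   where M_22 = det([-1 3 1; 7 -5 -5; -7 -5 2]) = 28
  − (6) · M_23   where M_23 = det([-1 -6 1; 7 2 -5; -7 5 2]) = -106
det = (-1)·(-1)·(138) + (+1)·(6)·(28) + (-1)·(6)·(-106) = 942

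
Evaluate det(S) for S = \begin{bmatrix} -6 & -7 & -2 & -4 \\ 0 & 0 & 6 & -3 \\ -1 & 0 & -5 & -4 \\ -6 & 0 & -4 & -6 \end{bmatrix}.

Expand along column 2 (it has 3 zeros):
  − (-7) · M_12   where M_12 = det([0 6 -3; -1 -5 -4; -6 -4 -6]) = 186
det = (-1)·(-7)·(186) = 1302

|S| = 1302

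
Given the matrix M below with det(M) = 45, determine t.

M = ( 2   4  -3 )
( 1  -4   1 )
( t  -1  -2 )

t = -2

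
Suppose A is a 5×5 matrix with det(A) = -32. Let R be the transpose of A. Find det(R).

det(Aᵀ) = det(A).
det(R) = (1)·(-32) = -32

-32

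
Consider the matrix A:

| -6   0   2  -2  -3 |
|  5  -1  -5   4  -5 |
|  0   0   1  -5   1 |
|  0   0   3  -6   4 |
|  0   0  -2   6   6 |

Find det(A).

det(A) = 456

A is block upper-triangular with a 2×2 block and a 3×3 block on the diagonal, so its determinant equals the product of the determinants of the diagonal blocks.
det of the 2×2 block = 6
det of the 3×3 block = 76
det = (6)·(76) = 456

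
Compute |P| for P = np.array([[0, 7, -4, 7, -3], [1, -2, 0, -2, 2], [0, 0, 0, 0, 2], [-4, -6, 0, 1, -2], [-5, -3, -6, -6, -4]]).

-1652

Expand along row 3 (it has 4 zeros):
  + (2) · M_35   where M_35 = det([0 7 -4 7; 1 -2 0 -2; -4 -6 0 1; -5 -3 -6 -6]) = -826
det = (+1)·(2)·(-826) = -1652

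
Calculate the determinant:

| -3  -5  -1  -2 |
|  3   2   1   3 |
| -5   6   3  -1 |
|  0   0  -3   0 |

Expand along row 4 (it has 3 zeros):
  − (-3) · M_43   where M_43 = det([-3 -5 -2; 3 2 3; -5 6 -1]) = 64
det = (-1)·(-3)·(64) = 192

192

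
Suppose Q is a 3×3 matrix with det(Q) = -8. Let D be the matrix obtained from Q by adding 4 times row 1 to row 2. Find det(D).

-8

Adding a multiple of one row to another leaves the determinant unchanged.
det(D) = (1)·(-8) = -8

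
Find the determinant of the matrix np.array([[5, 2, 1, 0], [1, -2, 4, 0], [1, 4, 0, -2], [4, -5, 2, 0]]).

222

Expand along column 4 (it has 3 zeros):
  − (-2) · M_34   where M_34 = det([5 2 1; 1 -2 4; 4 -5 2]) = 111
det = (-1)·(-2)·(111) = 222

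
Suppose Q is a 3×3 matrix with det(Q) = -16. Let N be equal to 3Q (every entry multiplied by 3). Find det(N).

For a 3×3 matrix, det(3Q) = 3^3·det(Q) = 27·det(Q).
det(N) = (27)·(-16) = -432

det(N) = -432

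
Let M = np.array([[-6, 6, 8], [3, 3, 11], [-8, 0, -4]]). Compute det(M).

det(M) = -192

Expand along column 2:
  − 6 · |3 11; -8 -4| = −6·(-12 − (-88)) = -456
  + 3 · |-6 8; -8 -4| = 3·(24 − (-64)) = 264
Sum: (-456) + (264) = -192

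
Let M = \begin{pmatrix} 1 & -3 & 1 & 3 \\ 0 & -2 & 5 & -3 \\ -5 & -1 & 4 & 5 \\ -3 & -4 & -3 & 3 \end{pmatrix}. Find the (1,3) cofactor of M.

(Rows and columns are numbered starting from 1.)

Delete row 1 and column 3; the remaining 3×3 submatrix is [0 -2 -3; -5 -1 5; -3 -4 3].
Its determinant is -51.
The cofactor carries sign (−1)^(1+3) = +1, so C_{1,3} = +(-51) = -51.

-51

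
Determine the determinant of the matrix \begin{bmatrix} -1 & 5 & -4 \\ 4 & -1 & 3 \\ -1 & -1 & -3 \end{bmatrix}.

59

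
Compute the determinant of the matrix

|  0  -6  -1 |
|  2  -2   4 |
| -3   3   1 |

Expand along column 1:
  − 2 · |-6 -1; 3 1| = −2·(-6 − (-3)) = 6
  + (-3) · |-6 -1; -2 4| = (-3)·(-24 − 2) = 78
Sum: (6) + (78) = 84

84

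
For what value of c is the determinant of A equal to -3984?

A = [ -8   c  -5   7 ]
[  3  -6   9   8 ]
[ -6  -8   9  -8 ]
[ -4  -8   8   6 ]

c = 4

Expanding along the row containing c, det(A) is linear in c: det(A) = (-870)·c + (-504).
Set (-870)·c + (-504) = -3984  ⇒  (-870)·c = -3480  ⇒  c = 4.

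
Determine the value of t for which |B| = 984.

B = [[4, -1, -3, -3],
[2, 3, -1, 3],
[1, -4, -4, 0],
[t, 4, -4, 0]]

-6

Expanding along the column containing t, det(B) is linear in t: det(B) = (-72)·t + (552).
Set (-72)·t + (552) = 984  ⇒  (-72)·t = 432  ⇒  t = -6.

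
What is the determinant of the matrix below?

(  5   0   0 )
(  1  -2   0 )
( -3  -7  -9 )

90

The matrix is lower triangular, so the determinant is the product of the diagonal entries:
det = (5) · (-2) · (-9) = 90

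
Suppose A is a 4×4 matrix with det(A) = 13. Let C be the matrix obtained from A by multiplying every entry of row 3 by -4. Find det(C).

Scaling one row by -4 multiplies the determinant by -4.
det(C) = (-4)·(13) = -52

The determinant is -52.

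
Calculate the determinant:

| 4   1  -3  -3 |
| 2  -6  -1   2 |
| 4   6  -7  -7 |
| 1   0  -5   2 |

The determinant is 391.

Expand along row 4 (it has 1 zero):
  − (1) · M_41   where M_41 = det([1 -3 -3; -6 -1 2; 6 -7 -7]) = -33
  − (-5) · M_43   where M_43 = det([4 1 -3; 2 -6 2; 4 6 -7]) = 34
  + (2) · M_44   where M_44 = det([4 1 -3; 2 -6 -1; 4 6 -7]) = 94
det = (-1)·(1)·(-33) + (-1)·(-5)·(34) + (+1)·(2)·(94) = 391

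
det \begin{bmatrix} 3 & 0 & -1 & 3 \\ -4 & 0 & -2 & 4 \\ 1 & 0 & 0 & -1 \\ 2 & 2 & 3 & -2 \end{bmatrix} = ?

24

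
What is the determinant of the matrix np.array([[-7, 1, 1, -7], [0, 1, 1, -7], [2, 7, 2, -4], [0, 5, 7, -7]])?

The determinant is 1610.

Expand along column 1 (it has 2 zeros):
  + (-7) · M_11   where M_11 = det([1 1 -7; 7 2 -4; 5 7 -7]) = -230
  + (2) · M_31   where M_31 = det([1 1 -7; 1 1 -7; 5 7 -7]) = 0
det = (+1)·(-7)·(-230) + (+1)·(2)·(0) = 1610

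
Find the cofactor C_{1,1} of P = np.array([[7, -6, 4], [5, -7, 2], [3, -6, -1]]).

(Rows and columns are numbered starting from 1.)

The cofactor is 19.

Delete row 1 and column 1; the remaining 2×2 submatrix is [-7 2; -6 -1].
Its determinant is (-7)·(-1) − 2·(-6) = 19.
The cofactor carries sign (−1)^(1+1) = +1, so C_{1,1} = +(19) = 19.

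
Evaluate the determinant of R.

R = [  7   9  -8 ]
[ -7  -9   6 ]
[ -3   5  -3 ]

124

Expand along row 1:
  + 7 · |-9 6; 5 -3| = 7·(27 − 30) = -21
  − 9 · |-7 6; -3 -3| = −9·(21 − (-18)) = -351
  + (-8) · |-7 -9; -3 5| = (-8)·(-35 − 27) = 496
Sum: (-21) + (-351) + (496) = 124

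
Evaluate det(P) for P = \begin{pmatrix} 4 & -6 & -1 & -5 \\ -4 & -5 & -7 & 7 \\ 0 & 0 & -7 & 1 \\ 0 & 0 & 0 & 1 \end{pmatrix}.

P is block upper-triangular with a 2×2 block and a 2×2 block on the diagonal, so its determinant equals the product of the determinants of the diagonal blocks.
det of the 2×2 block = -44
det of the 2×2 block = -7
det = (-44)·(-7) = 308

308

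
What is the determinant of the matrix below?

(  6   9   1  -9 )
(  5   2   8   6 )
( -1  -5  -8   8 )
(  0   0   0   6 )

The determinant is 2454.

Expand along row 4 (it has 3 zeros):
  + (6) · M_44   where M_44 = det([6 9 1; 5 2 8; -1 -5 -8]) = 409
det = (+1)·(6)·(409) = 2454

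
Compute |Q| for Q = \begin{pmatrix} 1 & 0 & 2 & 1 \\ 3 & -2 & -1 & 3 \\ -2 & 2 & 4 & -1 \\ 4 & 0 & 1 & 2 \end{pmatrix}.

det(Q) = -10

Expand along column 2 (it has 2 zeros):
  + (-2) · M_22   where M_22 = det([1 2 1; -2 4 -1; 4 1 2]) = -9
  − (2) · M_32   where M_32 = det([1 2 1; 3 -1 3; 4 1 2]) = 14
det = (+1)·(-2)·(-9) + (-1)·(2)·(14) = -10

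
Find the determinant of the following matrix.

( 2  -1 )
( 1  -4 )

-7

det = 2·(-4) − (-1)·1 = -8 − (-1) = -7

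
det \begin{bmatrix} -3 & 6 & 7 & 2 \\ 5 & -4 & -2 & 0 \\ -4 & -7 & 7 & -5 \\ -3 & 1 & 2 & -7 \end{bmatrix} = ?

The determinant is 2482.

Expand along row 2 (it has 1 zero):
  − (5) · M_21   where M_21 = det([6 7 2; -7 7 -5; 1 2 -7]) = -654
  + (-4) · M_22   where M_22 = det([-3 7 2; -4 7 -5; -3 2 -7]) = 52
  − (-2) · M_23   where M_23 = det([-3 6 2; -4 -7 -5; -3 1 -7]) = -290
det = (-1)·(5)·(-654) + (+1)·(-4)·(52) + (-1)·(-2)·(-290) = 2482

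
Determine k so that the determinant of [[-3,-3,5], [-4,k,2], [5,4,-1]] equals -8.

k = -3

Expanding along the column containing k, det(B) is linear in k: det(B) = (-22)·k + (-74).
Set (-22)·k + (-74) = -8  ⇒  (-22)·k = 66  ⇒  k = -3.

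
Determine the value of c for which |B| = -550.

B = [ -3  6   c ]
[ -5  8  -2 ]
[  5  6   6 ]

c = 7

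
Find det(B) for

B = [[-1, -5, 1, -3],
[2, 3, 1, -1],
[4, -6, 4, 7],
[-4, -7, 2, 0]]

The determinant is -503.

Expand along row 4 (it has 1 zero):
  − (-4) · M_41   where M_41 = det([-5 1 -3; 3 1 -1; -6 4 7]) = -124
  + (-7) · M_42   where M_42 = det([-1 1 -3; 2 1 -1; 4 4 7]) = -41
  − (2) · M_43   where M_43 = det([-1 -5 -3; 2 3 -1; 4 -6 7]) = 147
det = (-1)·(-4)·(-124) + (+1)·(-7)·(-41) + (-1)·(2)·(147) = -503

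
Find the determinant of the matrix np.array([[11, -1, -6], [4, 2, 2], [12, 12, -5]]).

The determinant is -562.

Expand along column 1:
  + 11 · |2 2; 12 -5| = 11·(-10 − 24) = -374
  − 4 · |-1 -6; 12 -5| = −4·(5 − (-72)) = -308
  + 12 · |-1 -6; 2 2| = 12·(-2 − (-12)) = 120
Sum: (-374) + (-308) + (120) = -562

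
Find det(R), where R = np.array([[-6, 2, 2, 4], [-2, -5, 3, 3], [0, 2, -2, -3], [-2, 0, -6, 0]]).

Expand along row 4 (it has 2 zeros):
  − (-2) · M_41   where M_41 = det([2 2 4; -5 3 3; 2 -2 -3]) = -8
  − (-6) · M_43   where M_43 = det([-6 2 4; -2 -5 3; 0 2 -3]) = -82
det = (-1)·(-2)·(-8) + (-1)·(-6)·(-82) = -508

det(R) = -508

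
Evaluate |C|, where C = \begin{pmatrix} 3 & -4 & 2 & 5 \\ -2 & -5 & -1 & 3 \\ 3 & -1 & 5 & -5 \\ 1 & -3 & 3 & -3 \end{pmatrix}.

Expand along row 1:
  + (3) · M_11   where M_11 = det([-5 -1 3; -1 5 -5; -3 3 -3]) = 24
  − (-4) · M_12   where M_12 = det([-2 -1 3; 3 5 -5; 1 3 -3]) = 8
  + (2) · M_13   where M_13 = det([-2 -5 3; 3 -1 -5; 1 -3 -3]) = -20
  − (5) · M_14   where M_14 = det([-2 -5 -1; 3 -1 5; 1 -3 3]) = 4
det = (+1)·(3)·(24) + (-1)·(-4)·(8) + (+1)·(2)·(-20) + (-1)·(5)·(4) = 44

|C| = 44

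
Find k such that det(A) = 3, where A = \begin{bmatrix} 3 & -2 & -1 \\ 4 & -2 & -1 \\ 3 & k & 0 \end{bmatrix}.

k = -3

Expanding along the column containing k, det(A) is linear in k: det(A) = (-1)·k + (0).
Set (-1)·k + (0) = 3  ⇒  (-1)·k = 3  ⇒  k = -3.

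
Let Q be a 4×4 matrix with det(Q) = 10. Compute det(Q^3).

det(Q^3) = (det Q)^3 = (10)^3 = 1000

1000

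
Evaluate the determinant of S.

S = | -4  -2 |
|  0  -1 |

|S| = 4

det(S) = (-4)·(-1) − (-2)·0 = 4 − 0 = 4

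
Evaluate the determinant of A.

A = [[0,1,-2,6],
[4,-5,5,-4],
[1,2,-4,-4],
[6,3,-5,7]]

Expand along row 1 (it has 1 zero):
  − (1) · M_12   where M_12 = det([4 5 -4; 1 -4 -4; 6 -5 7]) = -423
  + (-2) · M_13   where M_13 = det([4 -5 -4; 1 2 -4; 6 3 7]) = 295
  − (6) · M_14   where M_14 = det([4 -5 5; 1 2 -4; 6 3 -5]) = 58
det = (-1)·(1)·(-423) + (+1)·(-2)·(295) + (-1)·(6)·(58) = -515

The determinant is -515.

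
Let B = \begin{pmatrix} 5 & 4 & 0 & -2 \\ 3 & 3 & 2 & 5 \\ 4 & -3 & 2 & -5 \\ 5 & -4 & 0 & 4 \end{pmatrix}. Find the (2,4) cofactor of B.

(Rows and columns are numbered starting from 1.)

Delete row 2 and column 4; the remaining 3×3 submatrix is [5 4 0; 4 -3 2; 5 -4 0].
Its determinant is 80.
The cofactor carries sign (−1)^(2+4) = +1, so C_{2,4} = +(80) = 80.

80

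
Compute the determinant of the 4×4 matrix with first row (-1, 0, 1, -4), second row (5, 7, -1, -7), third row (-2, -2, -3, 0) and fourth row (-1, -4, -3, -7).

Expand along row 1 (it has 1 zero):
  + (-1) · M_11   where M_11 = det([7 -1 -7; -2 -3 0; -4 -3 -7]) = 203
  + (1) · M_13   where M_13 = det([5 7 -7; -2 -2 0; -1 -4 -7]) = -70
  − (-4) · M_14   where M_14 = det([5 7 -1; -2 -2 -3; -1 -4 -3]) = -57
det = (+1)·(-1)·(203) + (+1)·(1)·(-70) + (-1)·(-4)·(-57) = -501

-501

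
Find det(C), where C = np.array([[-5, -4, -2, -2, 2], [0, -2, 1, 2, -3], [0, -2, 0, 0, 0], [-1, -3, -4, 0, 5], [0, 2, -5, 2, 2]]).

244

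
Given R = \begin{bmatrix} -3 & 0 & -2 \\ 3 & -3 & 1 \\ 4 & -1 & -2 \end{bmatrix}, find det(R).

Expand along column 2:
  + (-3) · |-3 -2; 4 -2| = (-3)·(6 − (-8)) = -42
  − (-1) · |-3 -2; 3 1| = −(-1)·(-3 − (-6)) = 3
Sum: (-42) + (3) = -39

-39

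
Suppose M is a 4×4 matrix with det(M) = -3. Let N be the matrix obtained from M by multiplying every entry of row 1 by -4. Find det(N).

12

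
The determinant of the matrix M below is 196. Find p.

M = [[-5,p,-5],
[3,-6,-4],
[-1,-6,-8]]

p = 7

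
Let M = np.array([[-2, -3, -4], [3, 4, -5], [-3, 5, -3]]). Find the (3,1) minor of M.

31

Delete row 3 and column 1; the remaining 2×2 submatrix is [-3 -4; 4 -5].
Its determinant is (-3)·(-5) − (-4)·4 = 31.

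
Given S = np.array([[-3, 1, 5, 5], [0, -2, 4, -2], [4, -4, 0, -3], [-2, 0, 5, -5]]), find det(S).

The determinant is -74.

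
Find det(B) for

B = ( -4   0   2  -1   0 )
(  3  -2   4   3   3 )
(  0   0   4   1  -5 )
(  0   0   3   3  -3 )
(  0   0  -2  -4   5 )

B is block upper-triangular with a 2×2 block and a 3×3 block on the diagonal, so its determinant equals the product of the determinants of the diagonal blocks.
det of the 2×2 block = 8
det of the 3×3 block = 33
det = (8)·(33) = 264

264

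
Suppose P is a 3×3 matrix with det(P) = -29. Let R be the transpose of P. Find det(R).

det(Pᵀ) = det(P).
det(R) = (1)·(-29) = -29

det(R) = -29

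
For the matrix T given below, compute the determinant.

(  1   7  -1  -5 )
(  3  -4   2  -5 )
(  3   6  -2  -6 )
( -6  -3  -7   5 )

det(T) = -860

Expand along row 1:
  + (1) · M_11   where M_11 = det([-4 2 -5; 6 -2 -6; -3 -7 5]) = 424
  − (7) · M_12   where M_12 = det([3 2 -5; 3 -2 -6; -6 -7 5]) = 51
  + (-1) · M_13   where M_13 = det([3 -4 -5; 3 6 -6; -6 -3 5]) = -183
  − (-5) · M_14   where M_14 = det([3 -4 2; 3 6 -2; -6 -3 -7]) = -222
det = (+1)·(1)·(424) + (-1)·(7)·(51) + (+1)·(-1)·(-183) + (-1)·(-5)·(-222) = -860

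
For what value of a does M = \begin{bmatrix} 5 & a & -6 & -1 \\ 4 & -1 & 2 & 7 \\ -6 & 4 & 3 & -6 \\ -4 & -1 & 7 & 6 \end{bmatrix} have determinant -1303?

Expanding along the row containing a, det(M) is linear in a: det(M) = (-150)·a + (-253).
Set (-150)·a + (-253) = -1303  ⇒  (-150)·a = -1050  ⇒  a = 7.

a = 7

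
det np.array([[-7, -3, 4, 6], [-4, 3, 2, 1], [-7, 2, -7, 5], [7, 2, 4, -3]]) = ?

The determinant is 1290.

Expand along row 1:
  + (-7) · M_11   where M_11 = det([3 2 1; 2 -7 5; 2 4 -3]) = 57
  − (-3) · M_12   where M_12 = det([-4 2 1; -7 -7 5; 7 4 -3]) = 45
  + (4) · M_13   where M_13 = det([-4 3 1; -7 2 5; 7 2 -3]) = 78
  − (6) · M_14   where M_14 = det([-4 3 2; -7 2 -7; 7 2 4]) = -207
det = (+1)·(-7)·(57) + (-1)·(-3)·(45) + (+1)·(4)·(78) + (-1)·(6)·(-207) = 1290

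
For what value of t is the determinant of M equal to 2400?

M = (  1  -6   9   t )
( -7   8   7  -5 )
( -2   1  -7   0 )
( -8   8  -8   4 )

t = -7

Expanding along the column containing t, det(M) is linear in t: det(M) = (72)·t + (2904).
Set (72)·t + (2904) = 2400  ⇒  (72)·t = -504  ⇒  t = -7.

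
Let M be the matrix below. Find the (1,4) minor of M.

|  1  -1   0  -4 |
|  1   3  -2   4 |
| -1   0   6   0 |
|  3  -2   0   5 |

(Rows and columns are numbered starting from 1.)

Delete row 1 and column 4; the remaining 3×3 submatrix is [1 3 -2; -1 0 6; 3 -2 0].
Its determinant is 62.

The minor is 62.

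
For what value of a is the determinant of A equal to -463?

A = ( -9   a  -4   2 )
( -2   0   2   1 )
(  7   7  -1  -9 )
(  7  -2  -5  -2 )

Expanding along the row containing a, det(A) is linear in a: det(A) = (40)·a + (-143).
Set (40)·a + (-143) = -463  ⇒  (40)·a = -320  ⇒  a = -8.

a = -8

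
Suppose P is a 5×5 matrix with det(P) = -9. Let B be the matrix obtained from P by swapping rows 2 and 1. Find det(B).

|B| = 9

Swapping two rows multiplies the determinant by −1.
det(B) = (-1)·(-9) = 9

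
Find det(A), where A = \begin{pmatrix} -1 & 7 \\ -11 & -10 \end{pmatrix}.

87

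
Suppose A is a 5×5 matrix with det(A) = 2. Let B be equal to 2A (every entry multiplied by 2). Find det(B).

For a 5×5 matrix, det(2A) = 2^5·det(A) = 32·det(A).
det(B) = (32)·(2) = 64

|B| = 64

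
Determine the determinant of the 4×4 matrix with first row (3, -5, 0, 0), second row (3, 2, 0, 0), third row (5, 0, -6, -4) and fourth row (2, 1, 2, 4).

The determinant is -336.

The matrix is block lower-triangular with a 2×2 block and a 2×2 block on the diagonal, so its determinant equals the product of the determinants of the diagonal blocks.
det of the 2×2 block = 21
det of the 2×2 block = -16
det = (21)·(-16) = -336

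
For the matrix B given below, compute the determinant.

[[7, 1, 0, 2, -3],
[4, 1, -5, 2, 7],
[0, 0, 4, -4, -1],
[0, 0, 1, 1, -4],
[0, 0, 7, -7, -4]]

det(B) = -54

B is block upper-triangular with a 2×2 block and a 3×3 block on the diagonal, so its determinant equals the product of the determinants of the diagonal blocks.
det of the 2×2 block = 3
det of the 3×3 block = -18
det = (3)·(-18) = -54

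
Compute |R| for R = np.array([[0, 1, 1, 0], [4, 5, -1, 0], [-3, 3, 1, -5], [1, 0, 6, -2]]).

The determinant is -202.

Expand along row 1 (it has 2 zeros):
  − (1) · M_12   where M_12 = det([4 -1 0; -3 1 -5; 1 6 -2]) = 123
  + (1) · M_13   where M_13 = det([4 5 0; -3 3 -5; 1 0 -2]) = -79
det = (-1)·(1)·(123) + (+1)·(1)·(-79) = -202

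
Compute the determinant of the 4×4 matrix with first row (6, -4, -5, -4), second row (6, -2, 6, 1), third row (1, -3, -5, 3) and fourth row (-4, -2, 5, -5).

-2700

Expand along row 1:
  + (6) · M_11   where M_11 = det([-2 6 1; -3 -5 3; -2 5 -5]) = -171
  − (-4) · M_12   where M_12 = det([6 6 1; 1 -5 3; -4 5 -5]) = 3
  + (-5) · M_13   where M_13 = det([6 -2 1; 1 -3 3; -4 -2 -5]) = 126
  − (-4) · M_14   where M_14 = det([6 -2 6; 1 -3 -5; -4 -2 5]) = -264
det = (+1)·(6)·(-171) + (-1)·(-4)·(3) + (+1)·(-5)·(126) + (-1)·(-4)·(-264) = -2700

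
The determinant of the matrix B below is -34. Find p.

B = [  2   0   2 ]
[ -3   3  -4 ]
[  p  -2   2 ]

7

Expanding along the row containing p, det(B) is linear in p: det(B) = (-6)·p + (8).
Set (-6)·p + (8) = -34  ⇒  (-6)·p = -42  ⇒  p = 7.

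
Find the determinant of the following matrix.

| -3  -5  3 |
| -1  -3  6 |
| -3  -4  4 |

Expand along column 1:
  + (-3) · |-3 6; -4 4| = (-3)·(-12 − (-24)) = -36
  − (-1) · |-5 3; -4 4| = −(-1)·(-20 − (-12)) = -8
  + (-3) · |-5 3; -3 6| = (-3)·(-30 − (-9)) = 63
Sum: (-36) + (-8) + (63) = 19

19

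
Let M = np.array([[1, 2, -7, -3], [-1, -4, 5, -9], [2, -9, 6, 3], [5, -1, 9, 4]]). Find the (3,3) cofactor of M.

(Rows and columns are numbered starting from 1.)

The cofactor is -170.

Delete row 3 and column 3; the remaining 3×3 submatrix is [1 2 -3; -1 -4 -9; 5 -1 4].
Its determinant is -170.
The cofactor carries sign (−1)^(3+3) = +1, so C_{3,3} = +(-170) = -170.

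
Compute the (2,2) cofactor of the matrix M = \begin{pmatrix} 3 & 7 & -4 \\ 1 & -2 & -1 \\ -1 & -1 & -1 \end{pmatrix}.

Delete row 2 and column 2; the remaining 2×2 submatrix is [3 -4; -1 -1].
Its determinant is 3·(-1) − (-4)·(-1) = -7.
The cofactor carries sign (−1)^(2+2) = +1, so C_{2,2} = +(-7) = -7.

-7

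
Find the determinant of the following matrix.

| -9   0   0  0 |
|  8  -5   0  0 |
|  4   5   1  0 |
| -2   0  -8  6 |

270

The matrix is lower triangular, so the determinant is the product of the diagonal entries:
det = (-9) · (-5) · (1) · (6) = 270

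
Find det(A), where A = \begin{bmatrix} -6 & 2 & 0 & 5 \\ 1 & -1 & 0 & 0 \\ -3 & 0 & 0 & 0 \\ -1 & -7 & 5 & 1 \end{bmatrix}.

det(A) = 75

Expand along row 3 (it has 3 zeros):
  + (-3) · M_31   where M_31 = det([2 0 5; -1 0 0; -7 5 1]) = -25
det = (+1)·(-3)·(-25) = 75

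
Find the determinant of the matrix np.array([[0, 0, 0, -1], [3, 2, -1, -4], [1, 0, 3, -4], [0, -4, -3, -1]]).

Expand along row 1 (it has 3 zeros):
  − (-1) · M_14   where M_14 = det([3 2 -1; 1 0 3; 0 -4 -3]) = 46
det = (-1)·(-1)·(46) = 46

46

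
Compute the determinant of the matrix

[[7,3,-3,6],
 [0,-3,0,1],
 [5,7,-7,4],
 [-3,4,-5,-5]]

The determinant is -244.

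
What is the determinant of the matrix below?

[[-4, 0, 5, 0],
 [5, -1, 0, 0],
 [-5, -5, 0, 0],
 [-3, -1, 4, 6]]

Expand along column 4 (it has 3 zeros):
  + (6) · M_44   where M_44 = det([-4 0 5; 5 -1 0; -5 -5 0]) = -150
det = (+1)·(6)·(-150) = -900

The determinant is -900.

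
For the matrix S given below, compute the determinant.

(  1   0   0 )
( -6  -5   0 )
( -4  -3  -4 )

S is lower triangular, so det(S) is the product of the diagonal entries:
det = (1) · (-5) · (-4) = 20

20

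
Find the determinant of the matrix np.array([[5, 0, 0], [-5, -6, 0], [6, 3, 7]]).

The determinant is -210.

The matrix is lower triangular, so the determinant is the product of the diagonal entries:
det = (5) · (-6) · (7) = -210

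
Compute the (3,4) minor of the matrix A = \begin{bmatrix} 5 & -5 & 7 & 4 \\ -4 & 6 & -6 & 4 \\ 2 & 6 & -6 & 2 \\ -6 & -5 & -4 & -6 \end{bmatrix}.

22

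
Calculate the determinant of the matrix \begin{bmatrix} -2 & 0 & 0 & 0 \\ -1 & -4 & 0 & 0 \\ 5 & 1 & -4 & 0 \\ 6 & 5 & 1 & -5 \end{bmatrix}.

160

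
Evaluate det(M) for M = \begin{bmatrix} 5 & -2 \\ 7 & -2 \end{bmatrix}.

det(M) = 5·(-2) − (-2)·7 = -10 − (-14) = 4

4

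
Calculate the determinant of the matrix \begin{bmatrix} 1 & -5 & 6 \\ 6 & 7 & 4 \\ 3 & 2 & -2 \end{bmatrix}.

The determinant is -196.

Expand along column 1:
  + 1 · |7 4; 2 -2| = 1·(-14 − 8) = -22
  − 6 · |-5 6; 2 -2| = −6·(10 − 12) = 12
  + 3 · |-5 6; 7 4| = 3·(-20 − 42) = -186
Sum: (-22) + (12) + (-186) = -196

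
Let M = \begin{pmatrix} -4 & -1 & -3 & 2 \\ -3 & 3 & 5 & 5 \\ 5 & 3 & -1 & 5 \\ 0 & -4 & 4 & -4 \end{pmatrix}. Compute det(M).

Expand along row 4 (it has 1 zero):
  + (-4) · M_42   where M_42 = det([-4 -3 2; -3 5 5; 5 -1 5]) = -284
  − (4) · M_43   where M_43 = det([-4 -1 2; -3 3 5; 5 3 5]) = -88
  + (-4) · M_44   where M_44 = det([-4 -1 -3; -3 3 5; 5 3 -1]) = 122
det = (+1)·(-4)·(-284) + (-1)·(4)·(-88) + (+1)·(-4)·(122) = 1000

1000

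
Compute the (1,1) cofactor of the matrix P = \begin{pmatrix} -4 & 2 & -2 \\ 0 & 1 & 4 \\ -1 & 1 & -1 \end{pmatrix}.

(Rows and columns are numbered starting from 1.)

-5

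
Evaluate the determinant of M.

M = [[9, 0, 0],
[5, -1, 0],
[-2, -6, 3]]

The determinant is -27.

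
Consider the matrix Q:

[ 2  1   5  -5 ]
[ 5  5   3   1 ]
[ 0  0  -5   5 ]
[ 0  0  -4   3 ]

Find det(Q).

|Q| = 25

Q is block upper-triangular with a 2×2 block and a 2×2 block on the diagonal, so its determinant equals the product of the determinants of the diagonal blocks.
det of the 2×2 block = 5
det of the 2×2 block = 5
det = (5)·(5) = 25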